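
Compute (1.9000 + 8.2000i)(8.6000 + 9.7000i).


Real = 1.9*8.6 - 8.2*9.7 = 16.34 - 79.54 = -63.2
Imag = 1.9*9.7 + 8.6*8.2 = 18.43 + 70.52 = 88.95

-63.2000 + 88.9500i


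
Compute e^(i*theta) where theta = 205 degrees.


cos(205°) = -0.9063
sin(205°) = -0.4226

e^(i*205°) = -0.9063 - 0.4226i


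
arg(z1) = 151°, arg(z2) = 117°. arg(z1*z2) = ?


arg(z1*z2) = 151° + 117° = 268°
Normalized to (-180°, 180°]: -92°

-92°


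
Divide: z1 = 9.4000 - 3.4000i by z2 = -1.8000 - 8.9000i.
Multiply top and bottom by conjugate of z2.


Conjugate of z2 = -1.8000 + 8.9000i
Numerator: (9.4000 - 3.4000i)(-1.8000 + 8.9000i) = 13.3400 + 89.7800i
Denominator: (-1.8)^2 + (-8.9)^2 = 82.45
Result = (13.3400 + 89.7800i)/82.45

0.1618 + 1.0889i


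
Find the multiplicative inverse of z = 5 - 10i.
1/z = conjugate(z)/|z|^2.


|z|^2 = 25+100 = 125
1/z = (5 + 10i)/125

1/z = 0.0400 + 0.0800i


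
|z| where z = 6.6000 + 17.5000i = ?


|z| = sqrt(6.6^2 + 17.5^2) = sqrt(43.56 + 306.25) = sqrt(349.81) = 18.7032

|z| = 18.7032


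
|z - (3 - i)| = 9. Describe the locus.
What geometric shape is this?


|z - z0| = r is a circle with center z0 and radius r.
Center = (3, -1), radius = 9

Circle with center (3, -1) and radius 9


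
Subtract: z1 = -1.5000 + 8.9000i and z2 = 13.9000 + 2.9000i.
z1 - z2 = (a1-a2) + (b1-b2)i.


Real: -1.5 - 13.9 = -15.4
Imag: 8.9 - 2.9 = 6

-15.4000 + 6.0000i


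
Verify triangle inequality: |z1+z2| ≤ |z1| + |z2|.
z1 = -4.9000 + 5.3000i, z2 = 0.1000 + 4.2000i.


|z1| = sqrt((-4.9)^2 + 5.3^2) = sqrt(52.1) = 7.2180
|z2| = sqrt(0.1^2 + 4.2^2) = sqrt(17.65) = 4.2012
z1+z2 = -4.8000 + 9.5000i
|z1+z2| = sqrt(113.29) = 10.6438
|z1|+|z2| = 7.2180 + 4.2012 = 11.4192

|z1+z2| = 10.6438 ≤ |z1|+|z2| = 11.4192 (verified)


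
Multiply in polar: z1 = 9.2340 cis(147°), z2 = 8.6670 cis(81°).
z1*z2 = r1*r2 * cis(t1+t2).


r = 9.2340 * 8.6670 = 80.0311
theta = 147° + 81° = 228° = 228° (mod 360)

80.0311 cis(228°)


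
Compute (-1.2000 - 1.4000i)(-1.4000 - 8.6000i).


Real = -1.2*(-1.4) - (-1.4)*(-8.6) = 1.68 - 12.04 = -10.36
Imag = -1.2*(-8.6) - (1.4)*(-1.4) = 10.32 + 1.96 = 12.28

-10.3600 + 12.2800i


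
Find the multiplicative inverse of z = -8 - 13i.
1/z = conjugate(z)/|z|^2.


|z|^2 = 64+169 = 233
1/z = (-8 + 13i)/233

1/z = -0.0343 + 0.0558i


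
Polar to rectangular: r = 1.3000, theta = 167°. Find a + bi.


a = 1.3000*cos(167°) = 1.3000*(-0.9744) = -1.2667
b = 1.3000*sin(167°) = 1.3000*0.22495 = 0.2924

-1.2667 + 0.2924i


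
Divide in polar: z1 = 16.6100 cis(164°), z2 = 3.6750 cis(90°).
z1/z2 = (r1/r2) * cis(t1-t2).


r = 16.6100 / 3.6750 = 4.5197
theta = 164° - 90° = 74° = 74° (mod 360)

4.5197 cis(74°)


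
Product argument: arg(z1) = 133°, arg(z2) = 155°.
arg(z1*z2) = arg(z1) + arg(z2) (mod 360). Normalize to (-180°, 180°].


arg(z1*z2) = 133° + 155° = 288°
Normalized to (-180°, 180°]: -72°

-72°


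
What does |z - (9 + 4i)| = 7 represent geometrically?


|z - z0| = r is a circle with center z0 and radius r.
Center = (9, 4), radius = 7

Circle with center (9, 4) and radius 7


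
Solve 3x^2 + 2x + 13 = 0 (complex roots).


disc = 2^2 - 4*3*13 = 4 - 156 = -152
sqrt(|disc|) = sqrt(152) = 12.3288
Real part = -2/(2*3) = -0.3333
Imag part = 12.3288/(2*3) = 2.0548

-0.3333 ± 2.0548i


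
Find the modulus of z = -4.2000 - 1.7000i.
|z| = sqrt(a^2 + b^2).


|z| = sqrt((-4.2)^2 + (-1.7)^2) = sqrt(17.64 + 2.89) = sqrt(20.53) = 4.5310

|z| = 4.5310


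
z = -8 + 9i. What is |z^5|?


|z| = sqrt(64+81) = sqrt(145) = 12.0416
|z^5| = |z|^5 = (sqrt(145))^5 = 145^2 * sqrt(145) = 21025*sqrt(145)

|z^5| = 21025*sqrt(145) ≈ 253174.5260


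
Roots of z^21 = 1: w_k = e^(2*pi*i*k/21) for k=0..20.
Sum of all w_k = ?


The sum of all 21th roots of unity is 0.
Geometric series: (1 - w^21)/(1 - w) = (1-1)/(1-w) = 0 since w^21 = 1, w ≠ 1.
Alternatively: coefficient of z^20 in z^21 - 1 is 0.

0


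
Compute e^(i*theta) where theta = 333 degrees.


cos(333°) = 0.8910
sin(333°) = -0.4540

e^(i*333°) = 0.8910 - 0.4540i


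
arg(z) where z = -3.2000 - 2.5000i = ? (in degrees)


Re = -3.2, Im = -2.5
arg = atan2(-2.5, -3.2) = -142.0013 degrees

arg(z) = -142.0013 degrees


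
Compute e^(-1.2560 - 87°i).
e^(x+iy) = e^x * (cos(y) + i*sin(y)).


e^-1.2560 = 0.2848
cos(-87°) = 0.0523
sin(-87°) = -0.9986
Real = 0.2848*0.0523 = 0.0149
Imag = 0.2848*(-0.9986) = -0.2844

0.0149 - 0.2844i


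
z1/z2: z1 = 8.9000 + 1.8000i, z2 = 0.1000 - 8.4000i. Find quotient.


Conjugate of z2 = 0.1000 + 8.4000i
Numerator: (8.9000 + 1.8000i)(0.1000 + 8.4000i) = -14.2300 + 74.9400i
Denominator: 0.1^2 + (-8.4)^2 = 70.57
Result = (-14.2300 + 74.9400i)/70.57

-0.2016 + 1.0619i


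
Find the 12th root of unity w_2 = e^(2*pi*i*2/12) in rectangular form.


Angle = 360*2/12 = 60°
a = cos(60°) = 0.5000
b = sin(60°) = 0.8660

0.5000 + 0.8660i


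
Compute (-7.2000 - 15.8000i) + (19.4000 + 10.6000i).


Real: -7.2 + 19.4 = 12.2
Imag: -15.8 + 10.6 = -5.2

12.2000 - 5.2000i


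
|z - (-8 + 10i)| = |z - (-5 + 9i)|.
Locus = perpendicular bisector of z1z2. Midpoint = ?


Equal distances means the locus is the perpendicular bisector of z1 and z2.
Midpoint = ((-8+(-5))/2, (10+9)/2) = (-6.5000, 9.5000)

Perpendicular bisector through (-6.5000, 9.5000)


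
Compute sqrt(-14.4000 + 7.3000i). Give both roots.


|z| = sqrt(207.36+53.29) = 16.1447
sqrt((|z|+a)/2) = sqrt((16.1447+(-14.4))/2) = sqrt(0.8723) = 0.9340
sqrt((|z|-a)/2) = sqrt((16.1447-(-14.4))/2) = sqrt(15.2723) = 3.9080

±(0.9340 + 3.9080i) i.e. 0.9340 + 3.9080i and -0.9340 - 3.9080i


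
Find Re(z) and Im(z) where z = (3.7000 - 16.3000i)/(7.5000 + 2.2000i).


Multiply by conjugate: (3.7000 - 16.3000i)(7.5000 - 2.2000i) / (7.5^2 + 2.2^2)
Numerator real = 3.7*7.5 - (16.3)*2.2 = -8.11
Numerator imag = -16.3*7.5 - 3.7*2.2 = -130.39
Denominator = 61.09
Re(z) = -8.11/61.09 = -0.1328
Im(z) = -130.39/61.09 = -2.1344

Re(z) = -0.1328, Im(z) = -2.1344


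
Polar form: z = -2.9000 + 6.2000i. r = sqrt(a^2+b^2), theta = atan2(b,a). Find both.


r = sqrt(8.41+38.44) = sqrt(46.85) = 6.8447
theta = atan2(6.2, -2.9) = 115.0675 degrees

r = 6.8447, theta = 115.0675 degrees


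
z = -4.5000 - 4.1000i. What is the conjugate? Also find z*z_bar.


z_bar = -4.5000 + 4.1000i
z*z_bar = (-4.5)^2 + (-4.1)^2 = 20.25 + 16.81 = 37.06

z_bar = -4.5000 + 4.1000i, z*z_bar = 37.06


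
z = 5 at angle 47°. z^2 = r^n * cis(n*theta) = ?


r^2 = 5^2 = 25
n*theta = 2*47° = 94° = 94° (mod 360)
a = 25*cos(94°) = -1.7439
b = 25*sin(94°) = 24.9391

25 cis(94°) = -1.7439 + 24.9391i


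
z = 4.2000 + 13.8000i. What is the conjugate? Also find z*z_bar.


z_bar = 4.2000 - 13.8000i
z*z_bar = 4.2^2 + 13.8^2 = 17.64 + 190.44 = 208.08

z_bar = 4.2000 - 13.8000i, z*z_bar = 208.08


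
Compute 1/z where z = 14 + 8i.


|z|^2 = 196+64 = 260
1/z = (14 - 8i)/260

1/z = 0.0538 - 0.0308i


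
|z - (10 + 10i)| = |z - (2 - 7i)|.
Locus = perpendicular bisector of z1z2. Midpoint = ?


Equal distances means the locus is the perpendicular bisector of z1 and z2.
Midpoint = ((10+2)/2, (10+(-7))/2) = (6.0000, 1.5000)

Perpendicular bisector through (6.0000, 1.5000)


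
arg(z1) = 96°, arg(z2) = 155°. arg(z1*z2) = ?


arg(z1*z2) = 96° + 155° = 251°
Normalized to (-180°, 180°]: -109°

-109°


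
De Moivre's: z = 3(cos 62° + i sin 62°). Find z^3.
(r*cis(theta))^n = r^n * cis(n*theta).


r^3 = 3^3 = 27
n*theta = 3*62° = 186° = 186° (mod 360)
a = 27*cos(186°) = -26.8521
b = 27*sin(186°) = -2.8223

27 cis(186°) = -26.8521 - 2.8223i


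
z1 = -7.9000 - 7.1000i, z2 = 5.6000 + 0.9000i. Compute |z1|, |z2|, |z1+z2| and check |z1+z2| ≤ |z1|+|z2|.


|z1| = sqrt((-7.9)^2 + (-7.1)^2) = sqrt(112.82) = 10.6217
|z2| = sqrt(5.6^2 + 0.9^2) = sqrt(32.17) = 5.6719
z1+z2 = -2.3000 - 6.2000i
|z1+z2| = sqrt(43.73) = 6.6129
|z1|+|z2| = 10.6217 + 5.6719 = 16.2936

|z1+z2| = 6.6129 ≤ |z1|+|z2| = 16.2936 (verified)


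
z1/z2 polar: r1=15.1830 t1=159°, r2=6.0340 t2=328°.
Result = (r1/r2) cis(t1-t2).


r = 15.1830 / 6.0340 = 2.5162
theta = 159° - 328° = -169° = 191° (mod 360)

2.5162 cis(191°)


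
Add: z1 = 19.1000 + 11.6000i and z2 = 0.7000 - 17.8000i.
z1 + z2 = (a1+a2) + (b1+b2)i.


Real: 19.1 + 0.7 = 19.8
Imag: 11.6 - 17.8 = -6.2

19.8000 - 6.2000i


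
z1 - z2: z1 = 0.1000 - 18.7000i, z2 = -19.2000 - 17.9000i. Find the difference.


Real: 0.1 + 19.2 = 19.3
Imag: -18.7 + 17.9 = -0.8

19.3000 - 0.8000i


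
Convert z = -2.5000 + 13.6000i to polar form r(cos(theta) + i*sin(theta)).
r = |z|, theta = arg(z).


r = sqrt(6.25+184.96) = sqrt(191.21) = 13.8279
theta = atan2(13.6, -2.5) = 100.4160 degrees

r = 13.8279, theta = 100.4160 degrees


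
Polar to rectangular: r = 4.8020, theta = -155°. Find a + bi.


a = 4.8020*cos(-155°) = 4.8020*(-0.9063) = -4.3521
b = 4.8020*sin(-155°) = 4.8020*(-0.42262) = -2.0294

-4.3521 - 2.0294i


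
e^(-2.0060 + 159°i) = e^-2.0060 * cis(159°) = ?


e^-2.0060 = 0.1345
cos(159°) = -0.9336
sin(159°) = 0.3584
Real = 0.1345*(-0.9336) = -0.1256
Imag = 0.1345*0.3584 = 0.0482

-0.1256 + 0.0482i


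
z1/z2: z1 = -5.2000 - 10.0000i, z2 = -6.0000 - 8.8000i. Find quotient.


Conjugate of z2 = -6.0000 + 8.8000i
Numerator: (-5.2000 - 10.0000i)(-6.0000 + 8.8000i) = 119.2000 + 14.2400i
Denominator: (-6)^2 + (-8.8)^2 = 113.44
Result = (119.2000 + 14.2400i)/113.44

1.0508 + 0.1255i


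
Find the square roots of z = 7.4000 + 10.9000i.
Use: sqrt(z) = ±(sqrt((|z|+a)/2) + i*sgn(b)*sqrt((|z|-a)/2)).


|z| = sqrt(54.76+118.81) = 13.1746
sqrt((|z|+a)/2) = sqrt((13.1746+7.4)/2) = sqrt(10.2873) = 3.2074
sqrt((|z|-a)/2) = sqrt((13.1746-7.4)/2) = sqrt(2.8873) = 1.6992

±(3.2074 + 1.6992i) i.e. 3.2074 + 1.6992i and -3.2074 - 1.6992i


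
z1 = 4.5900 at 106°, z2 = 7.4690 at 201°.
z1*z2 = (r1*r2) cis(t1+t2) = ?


r = 4.5900 * 7.4690 = 34.2827
theta = 106° + 201° = 307° = 307° (mod 360)

34.2827 cis(307°)


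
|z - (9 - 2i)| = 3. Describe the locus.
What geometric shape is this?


|z - z0| = r is a circle with center z0 and radius r.
Center = (9, -2), radius = 3

Circle with center (9, -2) and radius 3


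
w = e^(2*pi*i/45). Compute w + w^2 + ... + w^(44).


With w = e^(2*pi*i/45), all 45 of the 45th roots of unity w^0 = 1, w, ..., w^(44) sum to 0: 1 + w + ... + w^(44) = (1 - w^45)/(1 - w) = 0 since w^45 = 1, w ≠ 1.
Removing the root 1: w + w^2 + ... + w^(44) = 0 - 1 = -1

Sum = -1


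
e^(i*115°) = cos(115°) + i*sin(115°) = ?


cos(115°) = -0.4226
sin(115°) = 0.9063

e^(i*115°) = -0.4226 + 0.9063i


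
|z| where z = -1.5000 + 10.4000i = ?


|z| = sqrt((-1.5)^2 + 10.4^2) = sqrt(2.25 + 108.16) = sqrt(110.41) = 10.5076

|z| = 10.5076


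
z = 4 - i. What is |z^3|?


|z| = sqrt(16+1) = sqrt(17) = 4.1231
|z^3| = |z|^3 = (sqrt(17))^3 = 17*sqrt(17)

|z^3| = 17*sqrt(17) ≈ 70.0928


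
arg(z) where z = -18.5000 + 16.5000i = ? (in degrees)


Re = -18.5, Im = 16.5
arg = atan2(16.5, -18.5) = 138.2705 degrees

arg(z) = 138.2705 degrees


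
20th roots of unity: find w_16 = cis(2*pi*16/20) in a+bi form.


Angle = 360*16/20 = 288°
a = cos(288°) = 0.3090
b = sin(288°) = -0.9511

0.3090 - 0.9511i


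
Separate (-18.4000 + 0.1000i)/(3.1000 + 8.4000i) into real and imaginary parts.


Multiply by conjugate: (-18.4000 + 0.1000i)(3.1000 - 8.4000i) / (3.1^2 + 8.4^2)
Numerator real = -18.4*3.1 + 0.1*8.4 = -56.2
Numerator imag = 0.1*3.1 - (-18.4)*8.4 = 154.87
Denominator = 80.17
Re(z) = -56.2/80.17 = -0.7010
Im(z) = 154.87/80.17 = 1.9318

Re(z) = -0.7010, Im(z) = 1.9318


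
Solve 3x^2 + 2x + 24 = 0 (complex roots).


disc = 2^2 - 4*3*24 = 4 - 288 = -284
sqrt(|disc|) = sqrt(284) = 16.8523
Real part = -2/(2*3) = -0.3333
Imag part = 16.8523/(2*3) = 2.8087

-0.3333 ± 2.8087i


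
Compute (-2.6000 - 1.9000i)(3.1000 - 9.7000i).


Real = -2.6*3.1 - (-1.9)*(-9.7) = -8.06 - 18.43 = -26.49
Imag = -2.6*(-9.7) + 3.1*(-1.9) = 25.22 - (5.89) = 19.33

-26.4900 + 19.3300i


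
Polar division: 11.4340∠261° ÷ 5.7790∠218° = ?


r = 11.4340 / 5.7790 = 1.9785
theta = 261° - 218° = 43° = 43° (mod 360)

1.9785 cis(43°)


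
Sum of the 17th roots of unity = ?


The sum of all 17th roots of unity is 0.
Geometric series: (1 - w^17)/(1 - w) = (1-1)/(1-w) = 0 since w^17 = 1, w ≠ 1.
Alternatively: coefficient of z^16 in z^17 - 1 is 0.

0


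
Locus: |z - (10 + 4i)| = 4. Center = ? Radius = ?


|z - z0| = r is a circle with center z0 and radius r.
Center = (10, 4), radius = 4

Circle with center (10, 4) and radius 4


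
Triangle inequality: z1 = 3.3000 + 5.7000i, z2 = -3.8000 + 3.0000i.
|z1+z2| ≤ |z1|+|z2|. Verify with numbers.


|z1| = sqrt(3.3^2 + 5.7^2) = sqrt(43.38) = 6.5863
|z2| = sqrt((-3.8)^2 + 3^2) = sqrt(23.44) = 4.8415
z1+z2 = -0.5000 + 8.7000i
|z1+z2| = sqrt(75.94) = 8.7144
|z1|+|z2| = 6.5863 + 4.8415 = 11.4278

|z1+z2| = 8.7144 ≤ |z1|+|z2| = 11.4278 (verified)


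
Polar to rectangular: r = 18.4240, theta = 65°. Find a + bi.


a = 18.4240*cos(65°) = 18.4240*0.422618 = 7.7863
b = 18.4240*sin(65°) = 18.4240*0.906308 = 16.6978

7.7863 + 16.6978i


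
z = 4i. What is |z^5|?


|z| = sqrt(0+16) = sqrt(16) = 4
|z^5| = |z|^5 = 4^5 = 1024

|z^5| = 1024


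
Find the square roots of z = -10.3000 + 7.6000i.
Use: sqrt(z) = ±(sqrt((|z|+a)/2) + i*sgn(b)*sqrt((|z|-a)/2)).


|z| = sqrt(106.09+57.76) = 12.8004
sqrt((|z|+a)/2) = sqrt((12.8004+(-10.3))/2) = sqrt(1.2502) = 1.1181
sqrt((|z|-a)/2) = sqrt((12.8004-(-10.3))/2) = sqrt(11.5502) = 3.3986

±(1.1181 + 3.3986i) i.e. 1.1181 + 3.3986i and -1.1181 - 3.3986i


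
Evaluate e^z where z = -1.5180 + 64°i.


e^-1.5180 = 0.21915
cos(64°) = 0.4384
sin(64°) = 0.8988
Real = 0.21915*0.4384 = 0.0961
Imag = 0.21915*0.8988 = 0.1970

0.0961 + 0.1970i


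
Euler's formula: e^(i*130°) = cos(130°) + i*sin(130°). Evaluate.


cos(130°) = -0.6428
sin(130°) = 0.7660

e^(i*130°) = -0.6428 + 0.7660i


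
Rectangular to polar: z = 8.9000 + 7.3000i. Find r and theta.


r = sqrt(79.21+53.29) = sqrt(132.5) = 11.5109
theta = atan2(7.3, 8.9) = 39.3595 degrees

r = 11.5109, theta = 39.3595 degrees


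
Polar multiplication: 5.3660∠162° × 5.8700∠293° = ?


r = 5.3660 * 5.8700 = 31.4984
theta = 162° + 293° = 455° = 95° (mod 360)

31.4984 cis(95°)


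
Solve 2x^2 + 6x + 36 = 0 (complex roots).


disc = 6^2 - 4*2*36 = 36 - 288 = -252
sqrt(|disc|) = sqrt(252) = 15.8745
Real part = -6/(2*2) = -1.5000
Imag part = 15.8745/(2*2) = 3.9686

-1.5000 ± 3.9686i


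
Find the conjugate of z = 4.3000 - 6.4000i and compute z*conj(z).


z_bar = 4.3000 + 6.4000i
z*z_bar = 4.3^2 + (-6.4)^2 = 18.49 + 40.96 = 59.45

z_bar = 4.3000 + 6.4000i, z*z_bar = 59.45


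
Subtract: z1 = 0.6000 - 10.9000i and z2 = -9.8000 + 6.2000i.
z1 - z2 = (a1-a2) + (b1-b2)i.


Real: 0.6 + 9.8 = 10.4
Imag: -10.9 - 6.2 = -17.1

10.4000 - 17.1000i


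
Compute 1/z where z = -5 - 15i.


|z|^2 = 25+225 = 250
1/z = (-5 + 15i)/250

1/z = -0.0200 + 0.0600i


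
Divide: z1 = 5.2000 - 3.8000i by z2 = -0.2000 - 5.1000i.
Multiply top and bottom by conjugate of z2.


Conjugate of z2 = -0.2000 + 5.1000i
Numerator: (5.2000 - 3.8000i)(-0.2000 + 5.1000i) = 18.3400 + 27.2800i
Denominator: (-0.2)^2 + (-5.1)^2 = 26.05
Result = (18.3400 + 27.2800i)/26.05

0.7040 + 1.0472i


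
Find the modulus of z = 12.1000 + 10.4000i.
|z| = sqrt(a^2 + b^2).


|z| = sqrt(12.1^2 + 10.4^2) = sqrt(146.41 + 108.16) = sqrt(254.57) = 15.9552

|z| = 15.9552


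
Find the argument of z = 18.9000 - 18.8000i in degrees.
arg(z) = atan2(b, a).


Re = 18.9, Im = -18.8
arg = atan2(-18.8, 18.9) = -44.8480 degrees

arg(z) = -44.8480 degrees


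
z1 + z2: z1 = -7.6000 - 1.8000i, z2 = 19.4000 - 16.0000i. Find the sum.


Real: -7.6 + 19.4 = 11.8
Imag: -1.8 - 16 = -17.8

11.8000 - 17.8000i


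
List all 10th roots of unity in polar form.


The 10th roots of unity are cis(360k/10°) for k=0..9
Angle step = 360/10 = 36°
Primitive root: cis(36°)
Primitive root = 0.8090 + 0.5878i

10 roots at angles: 0°, 36°, 72°, 108°, 144°, 180°, 216°, 252°, 288°, 324°


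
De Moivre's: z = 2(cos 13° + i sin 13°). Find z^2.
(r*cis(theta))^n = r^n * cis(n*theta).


r^2 = 2^2 = 4
n*theta = 2*13° = 26° = 26° (mod 360)
a = 4*cos(26°) = 3.5952
b = 4*sin(26°) = 1.7535

4 cis(26°) = 3.5952 + 1.7535i


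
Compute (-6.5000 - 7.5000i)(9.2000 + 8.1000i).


Real = -6.5*9.2 - (-7.5)*8.1 = -59.8 - (-60.75) = 0.95
Imag = -6.5*8.1 + 9.2*(-7.5) = -52.65 - (69) = -121.65

0.9500 - 121.6500i


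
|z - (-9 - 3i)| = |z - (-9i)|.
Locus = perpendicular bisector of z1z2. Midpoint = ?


Equal distances means the locus is the perpendicular bisector of z1 and z2.
Midpoint = ((-9+0)/2, (-3+(-9))/2) = (-4.5000, -6.0000)

Perpendicular bisector through (-4.5000, -6.0000)


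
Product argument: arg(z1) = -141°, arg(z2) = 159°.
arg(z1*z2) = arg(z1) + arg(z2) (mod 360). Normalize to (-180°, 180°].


arg(z1*z2) = -141° + 159° = 18°
Normalized to (-180°, 180°]: 18°

18°


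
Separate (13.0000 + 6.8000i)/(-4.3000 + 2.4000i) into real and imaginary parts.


Multiply by conjugate: (13.0000 + 6.8000i)(-4.3000 - 2.4000i) / ((-4.3)^2 + 2.4^2)
Numerator real = 13*(-4.3) + 6.8*2.4 = -39.58
Numerator imag = 6.8*(-4.3) - 13*2.4 = -60.44
Denominator = 24.25
Re(z) = -39.58/24.25 = -1.6322
Im(z) = -60.44/24.25 = -2.4924

Re(z) = -1.6322, Im(z) = -2.4924


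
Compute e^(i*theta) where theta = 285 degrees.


cos(285°) = 0.2588
sin(285°) = -0.9659

e^(i*285°) = 0.2588 - 0.9659i


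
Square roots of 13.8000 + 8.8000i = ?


|z| = sqrt(190.44+77.44) = 16.3670
sqrt((|z|+a)/2) = sqrt((16.3670+13.8)/2) = sqrt(15.0835) = 3.8838
sqrt((|z|-a)/2) = sqrt((16.3670-13.8)/2) = sqrt(1.2835) = 1.1329

±(3.8838 + 1.1329i) i.e. 3.8838 + 1.1329i and -3.8838 - 1.1329i


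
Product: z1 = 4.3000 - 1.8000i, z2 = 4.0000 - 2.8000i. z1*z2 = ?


Real = 4.3*4 - (-1.8)*(-2.8) = 17.2 - 5.04 = 12.16
Imag = 4.3*(-2.8) + 4*(-1.8) = -12.04 - (7.2) = -19.24

12.1600 - 19.2400i


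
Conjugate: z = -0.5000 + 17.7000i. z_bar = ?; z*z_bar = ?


z_bar = -0.5000 - 17.7000i
z*z_bar = (-0.5)^2 + 17.7^2 = 0.25 + 313.29 = 313.54

z_bar = -0.5000 - 17.7000i, z*z_bar = 313.54


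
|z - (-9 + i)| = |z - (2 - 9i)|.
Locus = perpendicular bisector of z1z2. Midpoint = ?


Equal distances means the locus is the perpendicular bisector of z1 and z2.
Midpoint = ((-9+2)/2, (1+(-9))/2) = (-3.5000, -4.0000)

Perpendicular bisector through (-3.5000, -4.0000)


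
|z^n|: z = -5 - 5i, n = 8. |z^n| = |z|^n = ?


|z| = sqrt(25+25) = sqrt(50) = 7.0711
|z^8| = |z|^8 = (sqrt(50))^8 = 50^4 = 6250000

|z^8| = 6250000


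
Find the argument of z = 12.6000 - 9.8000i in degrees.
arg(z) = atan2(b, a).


Re = 12.6, Im = -9.8
arg = atan2(-9.8, 12.6) = -37.8750 degrees

arg(z) = -37.8750 degrees


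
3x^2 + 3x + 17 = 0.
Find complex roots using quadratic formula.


disc = 3^2 - 4*3*17 = 9 - 204 = -195
sqrt(|disc|) = sqrt(195) = 13.9642
Real part = -3/(2*3) = -0.5000
Imag part = 13.9642/(2*3) = 2.3274

-0.5000 ± 2.3274i


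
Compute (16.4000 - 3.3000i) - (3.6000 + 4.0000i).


Real: 16.4 - 3.6 = 12.8
Imag: -3.3 - 4 = -7.3

12.8000 - 7.3000i


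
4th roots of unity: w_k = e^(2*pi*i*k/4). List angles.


The 4th roots of unity are cis(360k/4°) for k=0..3
Angle step = 360/4 = 90°
Primitive root: cis(90°)
Primitive root = 0 + 1.0000i

4 roots at angles: 0°, 90°, 180°, 270°


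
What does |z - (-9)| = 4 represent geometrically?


|z - z0| = r is a circle with center z0 and radius r.
Center = (-9, 0), radius = 4

Circle with center (-9, 0) and radius 4


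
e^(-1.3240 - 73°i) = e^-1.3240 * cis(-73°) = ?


e^-1.3240 = 0.26607
cos(-73°) = 0.2924
sin(-73°) = -0.9563
Real = 0.26607*0.2924 = 0.0778
Imag = 0.26607*(-0.9563) = -0.2544

0.0778 - 0.2544i


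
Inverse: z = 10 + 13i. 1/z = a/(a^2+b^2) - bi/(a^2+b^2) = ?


|z|^2 = 100+169 = 269
1/z = (10 - 13i)/269

1/z = 0.0372 - 0.0483i


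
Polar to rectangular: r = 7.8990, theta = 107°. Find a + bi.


a = 7.8990*cos(107°) = 7.8990*(-0.29237) = -2.3094
b = 7.8990*sin(107°) = 7.8990*0.956305 = 7.5539

-2.3094 + 7.5539i


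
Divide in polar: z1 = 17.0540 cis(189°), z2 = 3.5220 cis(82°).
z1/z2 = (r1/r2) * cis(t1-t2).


r = 17.0540 / 3.5220 = 4.8421
theta = 189° - 82° = 107° = 107° (mod 360)

4.8421 cis(107°)


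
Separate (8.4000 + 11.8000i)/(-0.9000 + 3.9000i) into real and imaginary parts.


Multiply by conjugate: (8.4000 + 11.8000i)(-0.9000 - 3.9000i) / ((-0.9)^2 + 3.9^2)
Numerator real = 8.4*(-0.9) + 11.8*3.9 = 38.46
Numerator imag = 11.8*(-0.9) - 8.4*3.9 = -43.38
Denominator = 16.02
Re(z) = 38.46/16.02 = 2.4007
Im(z) = -43.38/16.02 = -2.7079

Re(z) = 2.4007, Im(z) = -2.7079


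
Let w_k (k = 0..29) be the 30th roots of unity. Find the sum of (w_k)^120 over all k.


The roots are w_k = w^k with w = e^(2*pi*i/30), and (w^k)^120 = (w^120)^k.
So S = 1 + u + u^2 + ... + u^(29) with u = w^120.
120 = 4*30 + 0, so 120 is a multiple of 30 and u = (w^30)^4 = 1.
Every one of the 30 terms equals 1: S = 30

S = 30


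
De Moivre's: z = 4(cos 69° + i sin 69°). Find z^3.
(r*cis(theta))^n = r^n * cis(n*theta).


r^3 = 4^3 = 64
n*theta = 3*69° = 207° = 207° (mod 360)
a = 64*cos(207°) = -57.0244
b = 64*sin(207°) = -29.0554

64 cis(207°) = -57.0244 - 29.0554i


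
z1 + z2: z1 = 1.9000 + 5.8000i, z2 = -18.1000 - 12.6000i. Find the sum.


Real: 1.9 - 18.1 = -16.2
Imag: 5.8 - 12.6 = -6.8

-16.2000 - 6.8000i


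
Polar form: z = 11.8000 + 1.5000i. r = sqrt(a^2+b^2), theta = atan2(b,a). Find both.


r = sqrt(139.24+2.25) = sqrt(141.49) = 11.8950
theta = atan2(1.5, 11.8) = 7.2445 degrees

r = 11.8950, theta = 7.2445 degrees


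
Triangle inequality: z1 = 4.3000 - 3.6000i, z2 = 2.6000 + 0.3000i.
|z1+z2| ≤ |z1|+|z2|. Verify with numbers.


|z1| = sqrt(4.3^2 + (-3.6)^2) = sqrt(31.45) = 5.6080
|z2| = sqrt(2.6^2 + 0.3^2) = sqrt(6.85) = 2.6173
z1+z2 = 6.9000 - 3.3000i
|z1+z2| = sqrt(58.5) = 7.6485
|z1|+|z2| = 5.6080 + 2.6173 = 8.2253

|z1+z2| = 7.6485 ≤ |z1|+|z2| = 8.2253 (verified)


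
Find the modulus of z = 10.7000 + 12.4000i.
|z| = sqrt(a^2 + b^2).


|z| = sqrt(10.7^2 + 12.4^2) = sqrt(114.49 + 153.76) = sqrt(268.25) = 16.3783

|z| = 16.3783


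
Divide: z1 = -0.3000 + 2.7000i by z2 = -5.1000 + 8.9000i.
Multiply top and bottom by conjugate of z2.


Conjugate of z2 = -5.1000 - 8.9000i
Numerator: (-0.3000 + 2.7000i)(-5.1000 - 8.9000i) = 25.5600 - 11.1000i
Denominator: (-5.1)^2 + 8.9^2 = 105.22
Result = (25.5600 - 11.1000i)/105.22

0.2429 - 0.1055i


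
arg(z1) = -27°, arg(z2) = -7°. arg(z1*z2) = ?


arg(z1*z2) = -27° - 7° = -34°
Normalized to (-180°, 180°]: -34°

-34°


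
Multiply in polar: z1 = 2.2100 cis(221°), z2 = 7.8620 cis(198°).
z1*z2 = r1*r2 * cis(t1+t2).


r = 2.2100 * 7.8620 = 17.3750
theta = 221° + 198° = 419° = 59° (mod 360)

17.3750 cis(59°)


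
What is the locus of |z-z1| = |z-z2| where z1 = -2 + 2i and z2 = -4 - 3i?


Equal distances means the locus is the perpendicular bisector of z1 and z2.
Midpoint = ((-2+(-4))/2, (2+(-3))/2) = (-3.0000, -0.5000)

Perpendicular bisector through (-3.0000, -0.5000)


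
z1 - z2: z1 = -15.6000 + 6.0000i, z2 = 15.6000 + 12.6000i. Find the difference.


Real: -15.6 - 15.6 = -31.2
Imag: 6 - 12.6 = -6.6

-31.2000 - 6.6000i


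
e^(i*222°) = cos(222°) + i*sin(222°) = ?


cos(222°) = -0.7431
sin(222°) = -0.6691

e^(i*222°) = -0.7431 - 0.6691i


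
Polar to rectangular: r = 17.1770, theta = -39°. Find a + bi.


a = 17.1770*cos(-39°) = 17.1770*0.777146 = 13.3490
b = 17.1770*sin(-39°) = 17.1770*(-0.62932) = -10.8098

13.3490 - 10.8098i


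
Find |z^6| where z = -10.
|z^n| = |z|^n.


|z| = sqrt(100+0) = sqrt(100) = 10
|z^6| = |z|^6 = 10^6 = 1000000

|z^6| = 1000000


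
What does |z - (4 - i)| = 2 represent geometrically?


|z - z0| = r is a circle with center z0 and radius r.
Center = (4, -1), radius = 2

Circle with center (4, -1) and radius 2


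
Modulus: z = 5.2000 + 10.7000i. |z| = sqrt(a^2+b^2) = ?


|z| = sqrt(5.2^2 + 10.7^2) = sqrt(27.04 + 114.49) = sqrt(141.53) = 11.8966

|z| = 11.8966


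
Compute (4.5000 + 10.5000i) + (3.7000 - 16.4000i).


Real: 4.5 + 3.7 = 8.2
Imag: 10.5 - 16.4 = -5.9

8.2000 - 5.9000i


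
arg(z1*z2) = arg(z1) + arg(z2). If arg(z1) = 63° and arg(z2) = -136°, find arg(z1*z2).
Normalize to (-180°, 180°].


arg(z1*z2) = 63° - 136° = -73°
Normalized to (-180°, 180°]: -73°

-73°


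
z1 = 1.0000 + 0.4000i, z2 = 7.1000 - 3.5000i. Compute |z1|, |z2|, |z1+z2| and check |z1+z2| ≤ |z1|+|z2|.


|z1| = sqrt(1^2 + 0.4^2) = sqrt(1.16) = 1.0770
|z2| = sqrt(7.1^2 + (-3.5)^2) = sqrt(62.66) = 7.9158
z1+z2 = 8.1000 - 3.1000i
|z1+z2| = sqrt(75.22) = 8.6729
|z1|+|z2| = 1.0770 + 7.9158 = 8.9928

|z1+z2| = 8.6729 ≤ |z1|+|z2| = 8.9928 (verified)


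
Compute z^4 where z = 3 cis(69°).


r^4 = 3^4 = 81
n*theta = 4*69° = 276° = 276° (mod 360)
a = 81*cos(276°) = 8.4668
b = 81*sin(276°) = -80.5563

81 cis(276°) = 8.4668 - 80.5563i


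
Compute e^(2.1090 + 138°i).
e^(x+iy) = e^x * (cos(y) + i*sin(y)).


e^2.1090 = 8.2400
cos(138°) = -0.74314
sin(138°) = 0.66913
Real = 8.2400*(-0.74314) = -6.1235
Imag = 8.2400*0.66913 = 5.5136

-6.1235 + 5.5136i


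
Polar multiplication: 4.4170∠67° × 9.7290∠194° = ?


r = 4.4170 * 9.7290 = 42.9730
theta = 67° + 194° = 261° = 261° (mod 360)

42.9730 cis(261°)


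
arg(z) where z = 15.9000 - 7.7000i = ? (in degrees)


Re = 15.9, Im = -7.7
arg = atan2(-7.7, 15.9) = -25.8398 degrees

arg(z) = -25.8398 degrees


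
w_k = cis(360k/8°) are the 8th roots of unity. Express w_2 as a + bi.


Angle = 360*2/8 = 90°
a = cos(90°) = 0
b = sin(90°) = 1.0000

0 + 1.0000i


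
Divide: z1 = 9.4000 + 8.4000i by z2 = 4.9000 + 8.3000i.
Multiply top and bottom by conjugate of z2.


Conjugate of z2 = 4.9000 - 8.3000i
Numerator: (9.4000 + 8.4000i)(4.9000 - 8.3000i) = 115.7800 - 36.8600i
Denominator: 4.9^2 + 8.3^2 = 92.9
Result = (115.7800 - 36.8600i)/92.9

1.2463 - 0.3968i


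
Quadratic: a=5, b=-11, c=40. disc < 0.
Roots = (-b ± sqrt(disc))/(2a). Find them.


disc = (-11)^2 - 4*5*40 = 121 - 800 = -679
sqrt(|disc|) = sqrt(679) = 26.0576
Real part = 11/(2*5) = 1.1000
Imag part = 26.0576/(2*5) = 2.6058

1.1000 ± 2.6058i


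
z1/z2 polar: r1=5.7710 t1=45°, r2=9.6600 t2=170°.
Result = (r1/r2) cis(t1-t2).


r = 5.7710 / 9.6600 = 0.5974
theta = 45° - 170° = -125° = 235° (mod 360)

0.5974 cis(235°)


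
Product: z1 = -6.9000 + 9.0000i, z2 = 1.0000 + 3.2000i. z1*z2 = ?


Real = -6.9*1 - 9*3.2 = -6.9 - 28.8 = -35.7
Imag = -6.9*3.2 + 1*9 = -22.08 + 9 = -13.08

-35.7000 - 13.0800i


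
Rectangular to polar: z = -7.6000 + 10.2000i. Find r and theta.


r = sqrt(57.76+104.04) = sqrt(161.8) = 12.7201
theta = atan2(10.2, -7.6) = 126.6897 degrees

r = 12.7201, theta = 126.6897 degrees


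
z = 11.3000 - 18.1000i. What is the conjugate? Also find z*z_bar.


z_bar = 11.3000 + 18.1000i
z*z_bar = 11.3^2 + (-18.1)^2 = 127.69 + 327.61 = 455.3

z_bar = 11.3000 + 18.1000i, z*z_bar = 455.3


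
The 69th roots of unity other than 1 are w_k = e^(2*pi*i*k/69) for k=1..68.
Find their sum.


With w = e^(2*pi*i/69), all 69 of the 69th roots of unity w^0 = 1, w, ..., w^(68) sum to 0: 1 + w + ... + w^(68) = (1 - w^69)/(1 - w) = 0 since w^69 = 1, w ≠ 1.
Removing the root 1: w + w^2 + ... + w^(68) = 0 - 1 = -1

Sum = -1


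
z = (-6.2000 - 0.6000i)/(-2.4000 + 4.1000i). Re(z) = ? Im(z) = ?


Multiply by conjugate: (-6.2000 - 0.6000i)(-2.4000 - 4.1000i) / ((-2.4)^2 + 4.1^2)
Numerator real = -6.2*(-2.4) - (0.6)*4.1 = 12.42
Numerator imag = -0.6*(-2.4) - (-6.2)*4.1 = 26.86
Denominator = 22.57
Re(z) = 12.42/22.57 = 0.5503
Im(z) = 26.86/22.57 = 1.1901

Re(z) = 0.5503, Im(z) = 1.1901


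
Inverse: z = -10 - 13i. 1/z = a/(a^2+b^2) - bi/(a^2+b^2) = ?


|z|^2 = 100+169 = 269
1/z = (-10 + 13i)/269

1/z = -0.0372 + 0.0483i


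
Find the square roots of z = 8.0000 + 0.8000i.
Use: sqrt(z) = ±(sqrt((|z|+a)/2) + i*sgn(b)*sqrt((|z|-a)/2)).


|z| = sqrt(64+0.64) = 8.0399
sqrt((|z|+a)/2) = sqrt((8.0399+8)/2) = sqrt(8.0200) = 2.8320
sqrt((|z|-a)/2) = sqrt((8.0399-8)/2) = sqrt(0.0200) = 0.1412

±(2.8320 + 0.1412i) i.e. 2.8320 + 0.1412i and -2.8320 - 0.1412i


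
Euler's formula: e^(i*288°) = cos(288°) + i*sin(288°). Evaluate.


cos(288°) = 0.3090
sin(288°) = -0.9511

e^(i*288°) = 0.3090 - 0.9511i


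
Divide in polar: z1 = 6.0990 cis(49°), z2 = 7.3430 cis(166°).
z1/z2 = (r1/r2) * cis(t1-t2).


r = 6.0990 / 7.3430 = 0.8306
theta = 49° - 166° = -117° = 243° (mod 360)

0.8306 cis(243°)


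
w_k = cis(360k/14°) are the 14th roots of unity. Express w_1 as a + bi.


Angle = 360*1/14 = 25.7143°
a = cos(25.7143°) = 0.9010
b = sin(25.7143°) = 0.4339

0.9010 + 0.4339i


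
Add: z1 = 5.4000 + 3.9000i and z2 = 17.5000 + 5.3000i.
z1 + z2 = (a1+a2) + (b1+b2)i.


Real: 5.4 + 17.5 = 22.9
Imag: 3.9 + 5.3 = 9.2

22.9000 + 9.2000i


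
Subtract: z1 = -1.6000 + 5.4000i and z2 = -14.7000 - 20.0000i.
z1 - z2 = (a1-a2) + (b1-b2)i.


Real: -1.6 + 14.7 = 13.1
Imag: 5.4 + 20 = 25.4

13.1000 + 25.4000i


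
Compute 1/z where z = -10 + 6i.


|z|^2 = 100+36 = 136
1/z = (-10 - 6i)/136

1/z = -0.0735 - 0.0441i


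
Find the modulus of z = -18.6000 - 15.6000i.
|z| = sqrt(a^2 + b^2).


|z| = sqrt((-18.6)^2 + (-15.6)^2) = sqrt(345.96 + 243.36) = sqrt(589.32) = 24.2759

|z| = 24.2759


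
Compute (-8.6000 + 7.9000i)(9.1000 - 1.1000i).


Real = -8.6*9.1 - 7.9*(-1.1) = -78.26 - (-8.69) = -69.57
Imag = -8.6*(-1.1) + 9.1*7.9 = 9.46 + 71.89 = 81.35

-69.5700 + 81.3500i


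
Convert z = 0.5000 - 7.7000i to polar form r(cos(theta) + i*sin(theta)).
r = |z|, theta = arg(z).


r = sqrt(0.25+59.29) = sqrt(59.54) = 7.7162
theta = atan2(-7.7, 0.5) = -86.2847 degrees

r = 7.7162, theta = -86.2847 degrees


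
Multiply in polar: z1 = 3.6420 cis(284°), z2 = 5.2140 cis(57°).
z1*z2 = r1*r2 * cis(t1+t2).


r = 3.6420 * 5.2140 = 18.9894
theta = 284° + 57° = 341° = 341° (mod 360)

18.9894 cis(341°)


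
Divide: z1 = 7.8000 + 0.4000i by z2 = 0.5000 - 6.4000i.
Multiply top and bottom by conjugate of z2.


Conjugate of z2 = 0.5000 + 6.4000i
Numerator: (7.8000 + 0.4000i)(0.5000 + 6.4000i) = 1.3400 + 50.1200i
Denominator: 0.5^2 + (-6.4)^2 = 41.21
Result = (1.3400 + 50.1200i)/41.21

0.0325 + 1.2162i


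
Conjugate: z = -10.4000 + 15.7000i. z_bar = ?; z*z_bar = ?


z_bar = -10.4000 - 15.7000i
z*z_bar = (-10.4)^2 + 15.7^2 = 108.16 + 246.49 = 354.65

z_bar = -10.4000 - 15.7000i, z*z_bar = 354.65


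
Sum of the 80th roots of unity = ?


The sum of all 80th roots of unity is 0.
Geometric series: (1 - w^80)/(1 - w) = (1-1)/(1-w) = 0 since w^80 = 1, w ≠ 1.
Alternatively: coefficient of z^79 in z^80 - 1 is 0.

0


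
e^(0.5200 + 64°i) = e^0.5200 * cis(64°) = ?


e^0.5200 = 1.6820
cos(64°) = 0.4384
sin(64°) = 0.8988
Real = 1.6820*0.4384 = 0.7374
Imag = 1.6820*0.8988 = 1.5118

0.7374 + 1.5118i


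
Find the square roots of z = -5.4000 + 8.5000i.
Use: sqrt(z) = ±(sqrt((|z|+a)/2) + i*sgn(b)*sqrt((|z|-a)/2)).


|z| = sqrt(29.16+72.25) = 10.0703
sqrt((|z|+a)/2) = sqrt((10.0703+(-5.4))/2) = sqrt(2.3351) = 1.5281
sqrt((|z|-a)/2) = sqrt((10.0703-(-5.4))/2) = sqrt(7.7351) = 2.7812

±(1.5281 + 2.7812i) i.e. 1.5281 + 2.7812i and -1.5281 - 2.7812i


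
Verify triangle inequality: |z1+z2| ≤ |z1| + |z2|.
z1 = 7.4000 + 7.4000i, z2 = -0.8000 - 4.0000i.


|z1| = sqrt(7.4^2 + 7.4^2) = sqrt(109.52) = 10.4652
|z2| = sqrt((-0.8)^2 + (-4)^2) = sqrt(16.64) = 4.0792
z1+z2 = 6.6000 + 3.4000i
|z1+z2| = sqrt(55.12) = 7.4243
|z1|+|z2| = 10.4652 + 4.0792 = 14.5444

|z1+z2| = 7.4243 ≤ |z1|+|z2| = 14.5444 (verified)


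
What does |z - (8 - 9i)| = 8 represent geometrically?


|z - z0| = r is a circle with center z0 and radius r.
Center = (8, -9), radius = 8

Circle with center (8, -9) and radius 8


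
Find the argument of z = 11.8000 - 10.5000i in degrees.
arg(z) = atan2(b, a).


Re = 11.8, Im = -10.5
arg = atan2(-10.5, 11.8) = -41.6637 degrees

arg(z) = -41.6637 degrees


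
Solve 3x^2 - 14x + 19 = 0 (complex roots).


disc = (-14)^2 - 4*3*19 = 196 - 228 = -32
sqrt(|disc|) = sqrt(32) = 5.6569
Real part = 14/(2*3) = 2.3333
Imag part = 5.6569/(2*3) = 0.9428

2.3333 ± 0.9428i


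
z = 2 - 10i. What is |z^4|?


|z| = sqrt(4+100) = sqrt(104) = 10.1980
|z^4| = |z|^4 = (sqrt(104))^4 = 104^2 = 10816

|z^4| = 10816


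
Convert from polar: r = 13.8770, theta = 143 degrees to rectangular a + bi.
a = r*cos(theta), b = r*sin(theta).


a = 13.8770*cos(143°) = 13.8770*(-0.79864) = -11.0827
b = 13.8770*sin(143°) = 13.8770*0.601815 = 8.3514

-11.0827 + 8.3514i


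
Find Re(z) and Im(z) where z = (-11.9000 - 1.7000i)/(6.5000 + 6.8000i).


Multiply by conjugate: (-11.9000 - 1.7000i)(6.5000 - 6.8000i) / (6.5^2 + 6.8^2)
Numerator real = -11.9*6.5 - (1.7)*6.8 = -88.91
Numerator imag = -1.7*6.5 - (-11.9)*6.8 = 69.87
Denominator = 88.49
Re(z) = -88.91/88.49 = -1.0047
Im(z) = 69.87/88.49 = 0.7896

Re(z) = -1.0047, Im(z) = 0.7896


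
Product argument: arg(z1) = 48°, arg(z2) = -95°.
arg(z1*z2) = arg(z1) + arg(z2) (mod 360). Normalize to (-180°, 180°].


arg(z1*z2) = 48° - 95° = -47°
Normalized to (-180°, 180°]: -47°

-47°


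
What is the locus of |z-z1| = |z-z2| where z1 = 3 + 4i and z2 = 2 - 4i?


Equal distances means the locus is the perpendicular bisector of z1 and z2.
Midpoint = ((3+2)/2, (4+(-4))/2) = (2.5000, 0)

Perpendicular bisector through (2.5000, 0)


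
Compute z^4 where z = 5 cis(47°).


r^4 = 5^4 = 625
n*theta = 4*47° = 188° = 188° (mod 360)
a = 625*cos(188°) = -618.9175
b = 625*sin(188°) = -86.9832

625 cis(188°) = -618.9175 - 86.9832i


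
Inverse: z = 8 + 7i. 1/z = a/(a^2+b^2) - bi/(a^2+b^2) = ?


|z|^2 = 64+49 = 113
1/z = (8 - 7i)/113

1/z = 0.0708 - 0.0619i


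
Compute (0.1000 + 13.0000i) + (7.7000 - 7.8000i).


Real: 0.1 + 7.7 = 7.8
Imag: 13 - 7.8 = 5.2

7.8000 + 5.2000i


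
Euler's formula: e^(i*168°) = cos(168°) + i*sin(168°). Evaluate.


cos(168°) = -0.9781
sin(168°) = 0.2079

e^(i*168°) = -0.9781 + 0.2079i


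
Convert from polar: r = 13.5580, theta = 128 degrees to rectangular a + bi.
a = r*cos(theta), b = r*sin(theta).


a = 13.5580*cos(128°) = 13.5580*(-0.61566) = -8.3471
b = 13.5580*sin(128°) = 13.5580*0.78801 = 10.6838

-8.3471 + 10.6838i


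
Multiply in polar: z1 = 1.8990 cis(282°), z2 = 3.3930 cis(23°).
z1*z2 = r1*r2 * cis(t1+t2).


r = 1.8990 * 3.3930 = 6.4433
theta = 282° + 23° = 305° = 305° (mod 360)

6.4433 cis(305°)


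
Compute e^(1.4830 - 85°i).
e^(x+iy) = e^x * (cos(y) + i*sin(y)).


e^1.4830 = 4.4061
cos(-85°) = 0.08716
sin(-85°) = -0.9962
Real = 4.4061*0.08716 = 0.3840
Imag = 4.4061*(-0.9962) = -4.3894

0.3840 - 4.3894i


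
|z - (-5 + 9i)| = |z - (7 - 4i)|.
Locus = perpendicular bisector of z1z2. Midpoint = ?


Equal distances means the locus is the perpendicular bisector of z1 and z2.
Midpoint = ((-5+7)/2, (9+(-4))/2) = (1.0000, 2.5000)

Perpendicular bisector through (1.0000, 2.5000)


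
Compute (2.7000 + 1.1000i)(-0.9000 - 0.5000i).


Real = 2.7*(-0.9) - 1.1*(-0.5) = -2.43 - (-0.55) = -1.88
Imag = 2.7*(-0.5) - (0.9)*1.1 = -1.35 - (0.99) = -2.34

-1.8800 - 2.3400i


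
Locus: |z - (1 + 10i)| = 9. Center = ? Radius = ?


|z - z0| = r is a circle with center z0 and radius r.
Center = (1, 10), radius = 9

Circle with center (1, 10) and radius 9


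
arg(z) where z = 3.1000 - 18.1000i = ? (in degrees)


Re = 3.1, Im = -18.1
arg = atan2(-18.1, 3.1) = -80.2812 degrees

arg(z) = -80.2812 degrees


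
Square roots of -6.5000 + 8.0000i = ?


|z| = sqrt(42.25+64) = 10.3078
sqrt((|z|+a)/2) = sqrt((10.3078+(-6.5))/2) = sqrt(1.9039) = 1.3798
sqrt((|z|-a)/2) = sqrt((10.3078-(-6.5))/2) = sqrt(8.4039) = 2.8989

±(1.3798 + 2.8989i) i.e. 1.3798 + 2.8989i and -1.3798 - 2.8989i


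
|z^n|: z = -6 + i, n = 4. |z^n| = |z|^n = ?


|z| = sqrt(36+1) = sqrt(37) = 6.0828
|z^4| = |z|^4 = (sqrt(37))^4 = 37^2 = 1369

|z^4| = 1369


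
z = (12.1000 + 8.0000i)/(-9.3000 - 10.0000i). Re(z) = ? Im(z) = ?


Multiply by conjugate: (12.1000 + 8.0000i)(-9.3000 + 10.0000i) / ((-9.3)^2 + (-10)^2)
Numerator real = 12.1*(-9.3) + 8*(-10) = -192.53
Numerator imag = 8*(-9.3) - 12.1*(-10) = 46.6
Denominator = 186.49
Re(z) = -192.53/186.49 = -1.0324
Im(z) = 46.6/186.49 = 0.2499

Re(z) = -1.0324, Im(z) = 0.2499


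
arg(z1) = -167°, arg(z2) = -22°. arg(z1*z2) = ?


arg(z1*z2) = -167° - 22° = -189°
Normalized to (-180°, 180°]: 171°

171°


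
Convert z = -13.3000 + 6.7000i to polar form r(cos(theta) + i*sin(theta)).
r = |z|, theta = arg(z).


r = sqrt(176.89+44.89) = sqrt(221.78) = 14.8923
theta = atan2(6.7, -13.3) = 153.2629 degrees

r = 14.8923, theta = 153.2629 degrees


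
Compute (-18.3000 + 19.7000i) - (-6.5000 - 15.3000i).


Real: -18.3 + 6.5 = -11.8
Imag: 19.7 + 15.3 = 35

-11.8000 + 35.0000i


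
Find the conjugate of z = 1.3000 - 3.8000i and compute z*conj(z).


z_bar = 1.3000 + 3.8000i
z*z_bar = 1.3^2 + (-3.8)^2 = 1.69 + 14.44 = 16.13

z_bar = 1.3000 + 3.8000i, z*z_bar = 16.13


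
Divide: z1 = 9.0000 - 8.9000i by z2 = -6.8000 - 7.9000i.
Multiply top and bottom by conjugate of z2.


Conjugate of z2 = -6.8000 + 7.9000i
Numerator: (9.0000 - 8.9000i)(-6.8000 + 7.9000i) = 9.1100 + 131.6200i
Denominator: (-6.8)^2 + (-7.9)^2 = 108.65
Result = (9.1100 + 131.6200i)/108.65

0.0838 + 1.2114i


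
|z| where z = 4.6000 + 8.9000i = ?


|z| = sqrt(4.6^2 + 8.9^2) = sqrt(21.16 + 79.21) = sqrt(100.37) = 10.0185

|z| = 10.0185


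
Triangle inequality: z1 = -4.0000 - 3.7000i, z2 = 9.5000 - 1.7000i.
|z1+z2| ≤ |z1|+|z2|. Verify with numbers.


|z1| = sqrt((-4)^2 + (-3.7)^2) = sqrt(29.69) = 5.4489
|z2| = sqrt(9.5^2 + (-1.7)^2) = sqrt(93.14) = 9.6509
z1+z2 = 5.5000 - 5.4000i
|z1+z2| = sqrt(59.41) = 7.7078
|z1|+|z2| = 5.4489 + 9.6509 = 15.0998

|z1+z2| = 7.7078 ≤ |z1|+|z2| = 15.0998 (verified)


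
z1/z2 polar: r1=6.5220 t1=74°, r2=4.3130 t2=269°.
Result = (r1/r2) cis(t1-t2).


r = 6.5220 / 4.3130 = 1.5122
theta = 74° - 269° = -195° = 165° (mod 360)

1.5122 cis(165°)


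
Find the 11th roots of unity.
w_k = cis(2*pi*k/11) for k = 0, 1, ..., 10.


The 11th roots of unity are cis(360k/11°) for k=0..10
Angle step = 360/11 = 32.7273°
Primitive root: cis(32.7273°)
Primitive root = 0.8413 + 0.5406i

11 roots at angles: 0°, 32.7273°, 65.4545°, 98.1818°, 130.9091°, 163.6364°, 196.3636°, 229.0909°, 261.8182°, 294.5455°, 327.2727°


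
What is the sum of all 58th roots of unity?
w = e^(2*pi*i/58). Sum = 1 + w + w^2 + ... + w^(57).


The sum of all 58th roots of unity is 0.
Geometric series: (1 - w^58)/(1 - w) = (1-1)/(1-w) = 0 since w^58 = 1, w ≠ 1.
Alternatively: coefficient of z^57 in z^58 - 1 is 0.

0


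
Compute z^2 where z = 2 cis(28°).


r^2 = 2^2 = 4
n*theta = 2*28° = 56° = 56° (mod 360)
a = 4*cos(56°) = 2.2368
b = 4*sin(56°) = 3.3162

4 cis(56°) = 2.2368 + 3.3162i


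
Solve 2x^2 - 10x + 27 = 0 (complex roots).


disc = (-10)^2 - 4*2*27 = 100 - 216 = -116
sqrt(|disc|) = sqrt(116) = 10.7703
Real part = 10/(2*2) = 2.5000
Imag part = 10.7703/(2*2) = 2.6926

2.5000 ± 2.6926i


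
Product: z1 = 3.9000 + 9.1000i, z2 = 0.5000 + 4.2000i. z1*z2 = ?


Real = 3.9*0.5 - 9.1*4.2 = 1.95 - 38.22 = -36.27
Imag = 3.9*4.2 + 0.5*9.1 = 16.38 + 4.55 = 20.93

-36.2700 + 20.9300i
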